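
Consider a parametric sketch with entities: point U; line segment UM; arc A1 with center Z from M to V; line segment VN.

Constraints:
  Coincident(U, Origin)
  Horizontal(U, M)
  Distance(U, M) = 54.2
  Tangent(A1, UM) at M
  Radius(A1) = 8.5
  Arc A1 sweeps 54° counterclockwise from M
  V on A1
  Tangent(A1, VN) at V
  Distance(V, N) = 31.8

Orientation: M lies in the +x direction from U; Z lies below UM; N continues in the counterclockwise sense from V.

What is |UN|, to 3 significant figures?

40.9

U is at the origin; UM is horizontal with |UM| = 54.2 and M on the +x side, so M = (54.2, 0.00). A1 meets UM tangentially, so ZM is at right angles to UM, so Z = M + (0, -8.5) = (54.2, -8.50). On A1, M sits at bearing 90° from Z; a 54° counterclockwise sweep puts V at bearing 144°, so V = Z + 8.5·(cos 144°, sin 144°) = (47.3, -3.50). Since A1 is tangent to VN there, ZV ⟂ VN, so VN runs along (−sin 144°, cos 144°); with |VN| = 31.8, N = (28.6, -29.2). Then |UN| = |N − U| = 40.9.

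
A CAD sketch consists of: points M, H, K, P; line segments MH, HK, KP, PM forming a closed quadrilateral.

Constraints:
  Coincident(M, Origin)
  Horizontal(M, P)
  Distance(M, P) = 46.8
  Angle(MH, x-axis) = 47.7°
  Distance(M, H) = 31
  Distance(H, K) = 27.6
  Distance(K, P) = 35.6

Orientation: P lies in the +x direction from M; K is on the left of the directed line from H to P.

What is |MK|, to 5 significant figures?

57.674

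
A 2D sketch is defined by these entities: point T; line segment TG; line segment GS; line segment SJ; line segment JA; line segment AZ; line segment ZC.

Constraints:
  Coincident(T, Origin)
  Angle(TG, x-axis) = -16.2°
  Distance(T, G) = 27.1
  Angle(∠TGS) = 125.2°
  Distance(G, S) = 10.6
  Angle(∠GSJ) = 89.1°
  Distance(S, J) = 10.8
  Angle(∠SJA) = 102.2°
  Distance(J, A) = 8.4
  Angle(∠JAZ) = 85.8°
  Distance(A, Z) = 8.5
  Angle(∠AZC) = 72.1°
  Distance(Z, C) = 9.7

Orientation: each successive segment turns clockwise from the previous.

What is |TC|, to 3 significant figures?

30.9

T is at the origin; TG runs at -16.2° with length 27.1, so G = (26.0, -7.56). ∠TGS = 125.2° gives GS at -71.0° from the x-axis; with |GS| = 10.6, S = (29.5, -17.6). ∠GSJ = 89.1° gives SJ at -162° from the x-axis; with |SJ| = 10.8, J = (19.2, -20.9). ∠SJA = 102.2° gives JA at 120° from the x-axis; with |JA| = 8.4, A = (15.0, -13.7). ∠JAZ = 85.8° gives AZ at 26.1° from the x-axis; with |AZ| = 8.5, Z = (22.6, -9.95). ∠AZC = 72.1° gives ZC at -81.8° from the x-axis; with |ZC| = 9.7, C = (24.0, -19.5). Then |TC| = |C − T| = 30.9.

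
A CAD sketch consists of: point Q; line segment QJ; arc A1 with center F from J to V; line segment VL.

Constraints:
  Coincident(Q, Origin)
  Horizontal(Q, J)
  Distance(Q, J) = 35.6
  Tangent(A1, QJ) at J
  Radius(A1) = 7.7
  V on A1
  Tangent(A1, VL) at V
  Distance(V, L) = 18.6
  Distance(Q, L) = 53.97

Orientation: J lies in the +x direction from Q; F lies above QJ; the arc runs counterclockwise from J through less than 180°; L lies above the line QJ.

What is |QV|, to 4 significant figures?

43.20

Checks: |FV| = 7.700 ✓; ∠(FV, VL) = 90.00° ✓; |VL| = 18.60 ✓; |QL| = 53.97 ✓.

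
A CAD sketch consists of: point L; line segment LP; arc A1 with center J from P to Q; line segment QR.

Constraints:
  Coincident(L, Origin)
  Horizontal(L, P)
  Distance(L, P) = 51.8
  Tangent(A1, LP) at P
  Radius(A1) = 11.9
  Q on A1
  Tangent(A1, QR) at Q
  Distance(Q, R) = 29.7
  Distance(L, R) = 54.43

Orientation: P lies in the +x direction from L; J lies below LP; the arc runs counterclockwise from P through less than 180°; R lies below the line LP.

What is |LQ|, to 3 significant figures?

41.4

Checks: |JP| = 11.90 ✓; |JQ| = 11.90 ✓; ∠(JQ, QR) = 90.00° ✓; |QR| = 29.70 ✓; |LR| = 54.43 ✓.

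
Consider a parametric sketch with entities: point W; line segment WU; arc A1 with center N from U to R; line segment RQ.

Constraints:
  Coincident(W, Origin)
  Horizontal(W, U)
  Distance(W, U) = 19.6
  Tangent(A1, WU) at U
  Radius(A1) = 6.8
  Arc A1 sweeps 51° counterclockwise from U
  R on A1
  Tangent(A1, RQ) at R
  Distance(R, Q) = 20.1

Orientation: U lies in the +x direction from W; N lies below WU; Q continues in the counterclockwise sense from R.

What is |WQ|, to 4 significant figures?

18.22

W is at the origin; WU is horizontal with |WU| = 19.6 and U on the +x side, so U = (19.60, 0.000). The tangent condition forces NU to be normal to WU, so N = U + (0, -6.8) = (19.60, -6.800). On A1, U sits at bearing 90° from N; a 51° counterclockwise sweep puts R at bearing 141°, so R = N + 6.8·(cos 141°, sin 141°) = (14.32, -2.521). Tangency of A1 to RQ means the radius NR is perpendicular to RQ, so RQ runs along (−sin 141°, cos 141°); with |RQ| = 20.1, Q = (1.666, -18.14). Then |WQ| = |Q − W| = 18.22.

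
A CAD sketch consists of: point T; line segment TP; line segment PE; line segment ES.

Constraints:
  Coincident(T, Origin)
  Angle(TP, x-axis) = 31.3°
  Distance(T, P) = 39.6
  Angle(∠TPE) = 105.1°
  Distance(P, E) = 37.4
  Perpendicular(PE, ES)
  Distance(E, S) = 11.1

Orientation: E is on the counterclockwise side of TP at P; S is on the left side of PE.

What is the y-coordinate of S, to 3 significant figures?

53.4

T is at the origin; TP runs at 31.3° with length 39.6, so P = 39.6·(cos 31.3°, sin 31.3°) = (33.8, 20.6). ∠TPE = 105.1°, so PE runs at 31.3° + (180° − 105.1°) = 106° from the x-axis; with |PE| = 37.4, E = P + 37.4·(cos 106°, sin 106°) = (23.4, 56.5). The perpendicularity gives ES at right angles to PE; with |ES| = 11.1 on the left of PE, S = E + 11.1·(-0.960, -0.279) = (12.7, 53.4). So S.y = 53.4.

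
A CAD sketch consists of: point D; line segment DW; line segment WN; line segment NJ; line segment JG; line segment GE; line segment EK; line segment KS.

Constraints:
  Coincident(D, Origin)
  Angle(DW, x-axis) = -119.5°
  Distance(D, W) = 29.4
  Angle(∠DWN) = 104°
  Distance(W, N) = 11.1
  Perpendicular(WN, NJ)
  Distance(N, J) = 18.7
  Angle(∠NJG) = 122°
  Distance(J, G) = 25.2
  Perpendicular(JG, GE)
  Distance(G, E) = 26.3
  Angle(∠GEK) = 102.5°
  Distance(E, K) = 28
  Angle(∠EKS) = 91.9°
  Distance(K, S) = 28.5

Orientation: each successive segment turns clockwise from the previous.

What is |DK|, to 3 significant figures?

38.5

JG is perpendicular to GE, so GE runs at -73.5°; with |GE| = 26.3, E = (11.5, -22.7). ∠GEK = 102.5° gives EK at -151° from the x-axis; with |EK| = 28.0, K = (-13.0, -36.2). Then |DK| = |K − D| = 38.5.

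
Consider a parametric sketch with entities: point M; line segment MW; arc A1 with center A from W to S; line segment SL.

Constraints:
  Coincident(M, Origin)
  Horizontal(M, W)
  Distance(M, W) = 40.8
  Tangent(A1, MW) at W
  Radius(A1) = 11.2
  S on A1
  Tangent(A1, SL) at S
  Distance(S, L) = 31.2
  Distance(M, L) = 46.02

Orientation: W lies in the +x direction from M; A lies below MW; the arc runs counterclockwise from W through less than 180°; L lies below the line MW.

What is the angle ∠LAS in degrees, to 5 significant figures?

70.253°

Checks: |AS| = 11.20 ✓; ∠(AS, SL) = 90.00° ✓; |SL| = 31.20 ✓; |ML| = 46.02 ✓.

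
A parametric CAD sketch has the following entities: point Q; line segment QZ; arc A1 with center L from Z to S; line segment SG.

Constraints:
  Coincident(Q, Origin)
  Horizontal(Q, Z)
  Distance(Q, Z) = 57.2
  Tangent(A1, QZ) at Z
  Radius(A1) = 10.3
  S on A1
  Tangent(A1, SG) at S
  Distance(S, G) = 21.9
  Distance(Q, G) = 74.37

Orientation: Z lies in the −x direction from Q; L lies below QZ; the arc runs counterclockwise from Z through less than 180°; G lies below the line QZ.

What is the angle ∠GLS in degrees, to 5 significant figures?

64.811°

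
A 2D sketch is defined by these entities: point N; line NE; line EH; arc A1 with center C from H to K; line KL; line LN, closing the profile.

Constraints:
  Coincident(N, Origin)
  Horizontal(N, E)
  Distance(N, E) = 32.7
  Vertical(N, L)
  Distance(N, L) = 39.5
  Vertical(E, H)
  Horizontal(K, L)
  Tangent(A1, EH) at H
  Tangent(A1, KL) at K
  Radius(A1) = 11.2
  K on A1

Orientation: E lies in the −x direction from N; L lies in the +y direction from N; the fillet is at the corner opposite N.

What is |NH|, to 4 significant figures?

43.25

N is at the origin; N and E share the same y with |NE| = 32.7 and E on the −x side, so E = (-32.70, 0.000). N and L share the same x with |NL| = 39.5 and L on the +y side, so L = (0.000, 39.50). The virtual corner opposite N is at (-32.70, 39.50). Since A1 is tangent to EH there, CH ⟂ EH and A1 meets KL tangentially, so CK is at right angles to KL, with radius 11.2, so the center C sits 11.2 in from both sides at C = (-21.50, 28.30). That places the tangent points at H = (-32.70, 28.30) on EH and K = (-21.50, 39.50) on KL. Then |NH| = |H − N| = 43.25.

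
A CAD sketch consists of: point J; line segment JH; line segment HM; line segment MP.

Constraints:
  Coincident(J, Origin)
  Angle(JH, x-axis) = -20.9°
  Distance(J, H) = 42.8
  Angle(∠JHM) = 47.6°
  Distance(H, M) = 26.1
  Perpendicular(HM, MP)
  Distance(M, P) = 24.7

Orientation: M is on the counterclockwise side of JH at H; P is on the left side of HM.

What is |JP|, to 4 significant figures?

7.437

J is at the origin; JH runs at -20.9° with length 42.8, so H = 42.8·(cos -20.9°, sin -20.9°) = (39.98, -15.27). ∠JHM = 47.6°, so HM runs at -20.9° + (180° − 47.6°) = 111.5° from the x-axis; with |HM| = 26.1, M = H + 26.1·(cos 111.5°, sin 111.5°) = (30.42, 9.016). HM ⟂ MP; with |MP| = 24.7 on the left of HM, P = M + 24.7·(-0.9304, -0.3665) = (7.437, -0.03707). Then |JP| = |P − J| = 7.437.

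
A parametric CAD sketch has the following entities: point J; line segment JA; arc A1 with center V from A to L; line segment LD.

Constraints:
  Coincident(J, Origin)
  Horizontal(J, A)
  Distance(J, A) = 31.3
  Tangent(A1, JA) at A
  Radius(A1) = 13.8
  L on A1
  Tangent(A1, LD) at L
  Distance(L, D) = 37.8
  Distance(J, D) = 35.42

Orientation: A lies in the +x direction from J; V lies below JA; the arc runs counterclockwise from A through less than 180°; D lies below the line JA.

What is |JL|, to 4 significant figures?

21.07

Checks: |JA| = 31.30 ✓; |VL| = 13.80 ✓; ∠(VL, LD) = 90.00° ✓; |LD| = 37.80 ✓; |JD| = 35.42 ✓.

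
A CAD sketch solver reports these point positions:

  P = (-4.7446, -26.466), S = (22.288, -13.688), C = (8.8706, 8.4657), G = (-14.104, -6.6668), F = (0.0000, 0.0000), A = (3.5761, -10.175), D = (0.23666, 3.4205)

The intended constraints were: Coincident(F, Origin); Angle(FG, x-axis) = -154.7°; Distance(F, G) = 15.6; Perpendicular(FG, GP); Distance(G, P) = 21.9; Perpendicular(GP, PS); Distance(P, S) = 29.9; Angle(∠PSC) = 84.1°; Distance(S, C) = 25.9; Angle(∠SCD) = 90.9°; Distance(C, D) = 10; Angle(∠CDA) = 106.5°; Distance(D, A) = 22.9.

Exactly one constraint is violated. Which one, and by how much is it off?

Distance(D, A) = 22.9 — off by 8.90.

F = (0.00, 0.00) ✓; FG at -154.7° ✓; |FG| = 15.60 ✓; ∠(FG, GP) = 90.00° ✓; |GP| = 21.90 ✓; ∠(GP, PS) = 90.00° ✓; |PS| = 29.90 ✓; ∠PSC = 84.10° ✓; |SC| = 25.90 ✓; ∠SCD = 90.90° ✓; |CD| = 10.00 ✓; ∠CDA = 106.5° ✓; |DA| = 14.00 ✗.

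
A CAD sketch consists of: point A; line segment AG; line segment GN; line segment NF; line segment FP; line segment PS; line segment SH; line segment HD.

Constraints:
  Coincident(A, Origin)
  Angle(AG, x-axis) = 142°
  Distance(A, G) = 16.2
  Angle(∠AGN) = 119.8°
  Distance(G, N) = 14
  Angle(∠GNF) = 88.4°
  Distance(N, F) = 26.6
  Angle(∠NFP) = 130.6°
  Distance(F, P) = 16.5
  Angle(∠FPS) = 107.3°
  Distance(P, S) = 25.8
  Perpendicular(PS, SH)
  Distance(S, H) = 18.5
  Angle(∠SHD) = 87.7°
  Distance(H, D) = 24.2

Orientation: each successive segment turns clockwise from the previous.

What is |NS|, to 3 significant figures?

41.7

A is at the origin; AG runs at 142.0° with length 16.2, so G = (-12.8, 9.97). ∠AGN = 119.8° gives GN at 81.8° from the x-axis; with |GN| = 14.0, N = (-10.8, 23.8). ∠GNF = 88.4° gives NF at -9.80° from the x-axis; with |NF| = 26.6, F = (15.4, 19.3). ∠NFP = 130.6° gives FP at -59.2° from the x-axis; with |FP| = 16.5, P = (23.9, 5.13). ∠FPS = 107.3° gives PS at -132° from the x-axis; with |PS| = 25.8, S = (6.66, -14.1). Then |NS| = |S − N| = 41.7.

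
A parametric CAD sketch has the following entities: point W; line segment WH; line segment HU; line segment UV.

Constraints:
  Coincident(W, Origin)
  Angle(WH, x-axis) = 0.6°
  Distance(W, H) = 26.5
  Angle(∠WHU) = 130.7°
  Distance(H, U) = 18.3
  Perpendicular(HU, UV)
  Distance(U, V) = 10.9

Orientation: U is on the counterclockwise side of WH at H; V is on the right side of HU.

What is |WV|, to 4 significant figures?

47.18

W is at the origin; WH runs at 0.6° with length 26.5, so H = 26.5·(cos 0.6°, sin 0.6°) = (26.50, 0.2775). ∠WHU = 130.7°, so HU runs at 0.6° + (180° − 130.7°) = 49.90° from the x-axis; with |HU| = 18.3, U = H + 18.3·(cos 49.90°, sin 49.90°) = (38.29, 14.28). HU ⟂ UV; with |UV| = 10.9 on the right of HU, V = U + 10.9·(0.7649, -0.6441) = (46.62, 7.255). Then |WV| = |V − W| = 47.18.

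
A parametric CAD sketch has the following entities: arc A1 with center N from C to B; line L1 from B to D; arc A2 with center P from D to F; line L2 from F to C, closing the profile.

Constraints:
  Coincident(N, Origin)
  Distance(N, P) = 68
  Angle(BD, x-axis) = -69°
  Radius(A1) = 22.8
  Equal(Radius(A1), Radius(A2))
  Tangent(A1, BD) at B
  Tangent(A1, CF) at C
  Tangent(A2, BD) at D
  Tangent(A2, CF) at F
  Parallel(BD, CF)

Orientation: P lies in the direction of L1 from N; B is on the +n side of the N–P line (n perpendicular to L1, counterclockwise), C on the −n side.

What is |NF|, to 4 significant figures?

71.72

Tangency of A1 to both parallel lines with radius 22.8 puts B and C at N ± 22.8·n: B = (21.29, 8.171), C = (-21.29, -8.171). Equal radii place D and F the same way about P: D = P + 22.8·n = (45.65, -55.31), F = P − 22.8·n = (3.083, -71.65). Then |NF| = |F − N| = 71.72.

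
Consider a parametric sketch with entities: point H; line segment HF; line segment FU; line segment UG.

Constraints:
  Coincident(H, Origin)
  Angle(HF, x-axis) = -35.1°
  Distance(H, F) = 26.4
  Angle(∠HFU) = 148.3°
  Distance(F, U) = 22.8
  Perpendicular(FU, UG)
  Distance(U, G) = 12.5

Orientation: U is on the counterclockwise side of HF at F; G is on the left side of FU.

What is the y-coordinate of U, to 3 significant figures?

-16.5

H is at the origin; HF runs at -35.1° with length 26.4, so F = 26.4·(cos -35.1°, sin -35.1°) = (21.6, -15.2). ∠HFU = 148.3°, so FU runs at -35.1° + (180° − 148.3°) = -3.40° from the x-axis; with |FU| = 22.8, U = F + 22.8·(cos -3.40°, sin -3.40°) = (44.4, -16.5). So U.y = -16.5.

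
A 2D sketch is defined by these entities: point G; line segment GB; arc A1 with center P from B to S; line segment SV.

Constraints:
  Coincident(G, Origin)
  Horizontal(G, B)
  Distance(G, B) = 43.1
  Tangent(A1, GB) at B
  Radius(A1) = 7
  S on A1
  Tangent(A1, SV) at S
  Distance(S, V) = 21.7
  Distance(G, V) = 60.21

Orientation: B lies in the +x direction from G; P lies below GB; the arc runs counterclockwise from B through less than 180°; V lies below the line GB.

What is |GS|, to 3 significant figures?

40.1

G is at the origin; GB is horizontal with |GB| = 43.1 and B on the +x side, so B = (43.1, 0.00). A1 meets GB tangentially, so PB is at right angles to GB, so P = B + (0, -7) = (43.1, -7.00). Since PS ⟂ SV (tangency), |PV| = √(7.0² + 21.7²) = 22.8 regardless of where S sits on A1. So V lies on both circle(G, 60.21) and circle(P, 22.8); the below-GB intersection is V = (53.7, -27.2). S is the foot of the tangent from V: S = (38.2, -12.0).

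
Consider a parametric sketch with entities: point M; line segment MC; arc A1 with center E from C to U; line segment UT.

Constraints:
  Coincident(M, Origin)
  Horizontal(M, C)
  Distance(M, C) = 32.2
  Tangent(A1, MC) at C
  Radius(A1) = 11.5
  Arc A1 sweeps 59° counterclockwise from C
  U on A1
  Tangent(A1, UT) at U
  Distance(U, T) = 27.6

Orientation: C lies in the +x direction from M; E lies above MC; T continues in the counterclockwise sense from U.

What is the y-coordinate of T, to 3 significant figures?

29.2

M is at the origin; M and C share the same y with |MC| = 32.2 and C on the +x side, so C = (32.2, 0.00). The tangent condition forces EC to be normal to MC, so E = C + (0, 11.5) = (32.2, 11.5). On A1, C sits at bearing -90° from E; a 59° counterclockwise sweep puts U at bearing -31°, so U = E + 11.5·(cos -31°, sin -31°) = (42.1, 5.58). Tangency of A1 to UT means the radius EU is perpendicular to UT, so UT runs along (−sin -31°, cos -31°); with |UT| = 27.6, T = (56.3, 29.2). So T.y = 29.2.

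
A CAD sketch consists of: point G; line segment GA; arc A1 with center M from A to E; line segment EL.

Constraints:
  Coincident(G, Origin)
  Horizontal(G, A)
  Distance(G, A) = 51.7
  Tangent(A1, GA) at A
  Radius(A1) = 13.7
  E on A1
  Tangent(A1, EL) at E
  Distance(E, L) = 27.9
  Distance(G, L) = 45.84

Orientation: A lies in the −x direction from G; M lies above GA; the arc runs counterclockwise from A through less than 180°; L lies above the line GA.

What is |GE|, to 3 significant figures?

39.9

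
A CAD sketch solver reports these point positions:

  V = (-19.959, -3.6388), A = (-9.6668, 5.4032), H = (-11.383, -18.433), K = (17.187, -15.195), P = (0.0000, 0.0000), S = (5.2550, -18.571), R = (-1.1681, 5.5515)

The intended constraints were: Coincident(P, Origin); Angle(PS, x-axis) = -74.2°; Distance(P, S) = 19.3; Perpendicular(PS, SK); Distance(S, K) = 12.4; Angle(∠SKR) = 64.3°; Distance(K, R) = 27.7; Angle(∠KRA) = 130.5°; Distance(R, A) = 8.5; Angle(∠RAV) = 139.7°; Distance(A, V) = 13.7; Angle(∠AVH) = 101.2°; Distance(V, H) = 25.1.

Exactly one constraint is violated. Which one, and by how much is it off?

Distance(V, H) = 25.1 — off by 8.00.

P = (0.00, 0.00) ✓; PS at -74.20° ✓; |PS| = 19.30 ✓; ∠(PS, SK) = 90.00° ✓; |SK| = 12.40 ✓; ∠SKR = 64.30° ✓; |KR| = 27.70 ✓; ∠KRA = 130.5° ✓; |RA| = 8.500 ✓; ∠RAV = 139.7° ✓; |AV| = 13.70 ✓; ∠AVH = 101.2° ✓; |VH| = 17.10 ✗.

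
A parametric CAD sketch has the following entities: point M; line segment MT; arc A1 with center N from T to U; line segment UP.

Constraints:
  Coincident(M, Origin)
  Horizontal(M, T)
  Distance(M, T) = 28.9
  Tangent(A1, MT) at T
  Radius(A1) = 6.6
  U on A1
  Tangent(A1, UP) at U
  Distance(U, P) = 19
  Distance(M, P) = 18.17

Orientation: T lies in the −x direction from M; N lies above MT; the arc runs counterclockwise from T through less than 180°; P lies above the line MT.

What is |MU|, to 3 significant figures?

24.4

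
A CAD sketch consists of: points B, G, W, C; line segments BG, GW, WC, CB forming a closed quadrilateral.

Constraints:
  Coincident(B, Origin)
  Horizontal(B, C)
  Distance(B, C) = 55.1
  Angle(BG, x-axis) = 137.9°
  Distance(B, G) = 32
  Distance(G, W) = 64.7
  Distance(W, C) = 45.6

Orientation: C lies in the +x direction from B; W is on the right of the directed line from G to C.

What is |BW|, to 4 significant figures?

33.16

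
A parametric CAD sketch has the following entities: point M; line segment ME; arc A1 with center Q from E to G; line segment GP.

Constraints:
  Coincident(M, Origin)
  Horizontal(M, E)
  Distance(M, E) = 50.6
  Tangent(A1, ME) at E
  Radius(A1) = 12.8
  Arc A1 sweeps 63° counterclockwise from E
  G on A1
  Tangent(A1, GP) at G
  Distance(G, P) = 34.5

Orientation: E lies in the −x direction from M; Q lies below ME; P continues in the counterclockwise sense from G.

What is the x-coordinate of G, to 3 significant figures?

-62.0

M is at the origin; M and E share the same y with |ME| = 50.6 and E on the −x side, so E = (-50.6, 0.00). Since A1 is tangent to ME there, QE ⟂ ME, so Q = E + (0, -12.8) = (-50.6, -12.8). On A1, E sits at bearing 90° from Q; a 63° counterclockwise sweep puts G at bearing 153°, so G = Q + 12.8·(cos 153°, sin 153°) = (-62.0, -6.99). So G.x = -62.0.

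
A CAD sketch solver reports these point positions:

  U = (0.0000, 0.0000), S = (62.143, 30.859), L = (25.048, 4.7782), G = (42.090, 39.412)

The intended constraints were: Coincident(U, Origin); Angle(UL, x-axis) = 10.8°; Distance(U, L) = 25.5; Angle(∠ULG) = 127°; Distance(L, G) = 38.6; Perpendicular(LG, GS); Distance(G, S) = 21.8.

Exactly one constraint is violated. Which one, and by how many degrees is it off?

Perpendicular(LG, GS) — off by 3.10°.

U = (0.00, 0.00) ✓; UL at 10.80° ✓; |UL| = 25.50 ✓; ∠ULG = 127.0° ✓; |LG| = 38.60 ✓; ∠(LG, GS) = 86.90° ✗; |GS| = 21.80 ✓.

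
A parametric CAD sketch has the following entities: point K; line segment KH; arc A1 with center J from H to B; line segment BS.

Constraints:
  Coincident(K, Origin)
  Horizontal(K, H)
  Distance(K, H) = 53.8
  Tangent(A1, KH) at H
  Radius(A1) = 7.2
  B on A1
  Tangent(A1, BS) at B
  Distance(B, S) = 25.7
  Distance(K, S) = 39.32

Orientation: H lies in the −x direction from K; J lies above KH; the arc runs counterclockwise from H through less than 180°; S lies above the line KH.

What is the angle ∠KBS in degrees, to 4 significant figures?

54.41°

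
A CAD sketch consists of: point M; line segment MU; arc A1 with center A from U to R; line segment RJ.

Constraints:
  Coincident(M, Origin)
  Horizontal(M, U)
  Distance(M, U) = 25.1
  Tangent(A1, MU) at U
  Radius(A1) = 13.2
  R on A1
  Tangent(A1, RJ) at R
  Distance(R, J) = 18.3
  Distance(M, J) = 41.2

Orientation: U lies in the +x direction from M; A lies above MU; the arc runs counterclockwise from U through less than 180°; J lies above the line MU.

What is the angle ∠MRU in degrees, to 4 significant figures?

34.50°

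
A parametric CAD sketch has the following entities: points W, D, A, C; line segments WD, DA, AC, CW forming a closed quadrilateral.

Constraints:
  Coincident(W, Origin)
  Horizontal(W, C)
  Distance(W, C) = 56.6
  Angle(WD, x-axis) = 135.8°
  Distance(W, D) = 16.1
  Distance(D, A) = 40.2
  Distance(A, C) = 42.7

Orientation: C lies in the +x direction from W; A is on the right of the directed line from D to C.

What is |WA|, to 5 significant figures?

24.100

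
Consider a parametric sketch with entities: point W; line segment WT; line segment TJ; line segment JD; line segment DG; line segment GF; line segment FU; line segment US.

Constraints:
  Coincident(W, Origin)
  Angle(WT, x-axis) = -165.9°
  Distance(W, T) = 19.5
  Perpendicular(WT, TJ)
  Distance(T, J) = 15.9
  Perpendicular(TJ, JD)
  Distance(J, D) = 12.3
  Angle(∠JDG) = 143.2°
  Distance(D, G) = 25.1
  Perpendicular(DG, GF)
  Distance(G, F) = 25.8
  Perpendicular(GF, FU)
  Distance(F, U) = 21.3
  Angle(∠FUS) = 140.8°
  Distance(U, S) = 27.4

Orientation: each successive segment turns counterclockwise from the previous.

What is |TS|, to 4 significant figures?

20.68

W is at the origin; WT runs at -165.9° with length 19.5, so T = (-18.91, -4.750). WT is perpendicular to TJ, so TJ runs at -75.90°; with |TJ| = 15.9, J = (-15.04, -20.17). TJ ⟂ JD, so JD runs at 14.10°; with |JD| = 12.3, D = (-3.110, -17.17). ∠JDG = 143.2° gives DG at 50.90° from the x-axis; with |DG| = 25.1, G = (12.72, 2.304). DG ⟂ GF, so GF runs at 140.9°; with |GF| = 25.8, F = (-7.302, 18.58). The perpendicularity gives FU at right angles to GF, so FU runs at -129.1°; with |FU| = 21.3, U = (-20.74, 2.045). ∠FUS = 140.8° gives US at -89.90° from the x-axis; with |US| = 27.4, S = (-20.69, -25.35). Then |TS| = |S − T| = 20.68.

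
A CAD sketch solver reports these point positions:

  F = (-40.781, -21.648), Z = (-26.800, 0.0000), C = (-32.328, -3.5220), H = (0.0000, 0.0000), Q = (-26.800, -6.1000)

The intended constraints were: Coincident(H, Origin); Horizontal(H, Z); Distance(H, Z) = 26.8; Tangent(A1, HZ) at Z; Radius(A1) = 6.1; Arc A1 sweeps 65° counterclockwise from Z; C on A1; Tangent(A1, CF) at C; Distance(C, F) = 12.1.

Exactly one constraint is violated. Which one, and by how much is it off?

Distance(C, F) = 12.1 — off by 7.90.

H = (0.00, 0.00) ✓; H.y = 0.00, Z.y = 0.00 ✓; |HZ| = 26.80 ✓; ∠(QZ, ZH) = 90.00° ✓; |QZ| = 6.100 ✓; bearing(Q→C) − bearing(Q→Z) = 65.00° ✓; |QC| = 6.100 ✓; ∠(QC, CF) = 90.00° ✓; |CF| = 20.00 ✗.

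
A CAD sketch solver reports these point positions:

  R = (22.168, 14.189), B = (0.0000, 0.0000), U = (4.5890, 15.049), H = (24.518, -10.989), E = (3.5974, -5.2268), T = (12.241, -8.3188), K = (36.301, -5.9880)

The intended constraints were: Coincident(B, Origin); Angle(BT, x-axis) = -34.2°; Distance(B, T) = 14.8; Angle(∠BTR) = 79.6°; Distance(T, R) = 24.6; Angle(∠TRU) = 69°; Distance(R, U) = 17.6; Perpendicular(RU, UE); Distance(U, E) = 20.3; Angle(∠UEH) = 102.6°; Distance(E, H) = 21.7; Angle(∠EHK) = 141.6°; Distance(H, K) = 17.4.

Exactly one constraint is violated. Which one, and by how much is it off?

Distance(H, K) = 17.4 — off by 4.60.

B = (0.00, 0.00) ✓; BT at -34.20° ✓; |BT| = 14.80 ✓; ∠BTR = 79.60° ✓; |TR| = 24.60 ✓; ∠TRU = 69.00° ✓; |RU| = 17.60 ✓; ∠(RU, UE) = 90.00° ✓; |UE| = 20.30 ✓; ∠UEH = 102.6° ✓; |EH| = 21.70 ✓; ∠EHK = 141.6° ✓; |HK| = 12.80 ✗.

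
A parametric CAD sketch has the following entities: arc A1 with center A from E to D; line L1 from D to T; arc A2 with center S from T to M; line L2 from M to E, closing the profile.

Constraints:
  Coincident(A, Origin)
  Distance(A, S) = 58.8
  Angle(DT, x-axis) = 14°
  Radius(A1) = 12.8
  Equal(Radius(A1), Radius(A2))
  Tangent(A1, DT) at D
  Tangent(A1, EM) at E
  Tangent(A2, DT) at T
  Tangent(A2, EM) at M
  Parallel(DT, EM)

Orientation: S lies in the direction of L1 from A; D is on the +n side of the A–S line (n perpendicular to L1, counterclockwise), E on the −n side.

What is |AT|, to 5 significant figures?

60.177

Tangency of A1 to both parallel lines with radius 12.8 puts D and E at A ± 12.8·n: D = (-3.0966, 12.420), E = (3.0966, -12.420). Equal radii place T and M the same way about S: T = S + 12.8·n = (53.957, 26.645), M = S − 12.8·n = (60.150, 1.8052). Then |AT| = |T − A| = 60.177.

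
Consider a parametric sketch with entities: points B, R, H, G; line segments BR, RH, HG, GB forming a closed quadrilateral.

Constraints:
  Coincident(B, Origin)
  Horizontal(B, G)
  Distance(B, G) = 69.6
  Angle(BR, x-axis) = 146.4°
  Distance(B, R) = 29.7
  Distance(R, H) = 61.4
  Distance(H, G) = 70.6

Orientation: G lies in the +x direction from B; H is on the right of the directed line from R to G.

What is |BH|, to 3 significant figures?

36.2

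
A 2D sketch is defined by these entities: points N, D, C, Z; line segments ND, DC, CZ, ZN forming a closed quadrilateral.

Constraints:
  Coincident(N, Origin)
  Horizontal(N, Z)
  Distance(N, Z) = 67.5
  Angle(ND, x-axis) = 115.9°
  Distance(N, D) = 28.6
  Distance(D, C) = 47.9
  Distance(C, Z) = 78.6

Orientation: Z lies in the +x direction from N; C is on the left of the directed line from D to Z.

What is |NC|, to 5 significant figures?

64.684

Checks: N = (0.00, 0.00) ✓; |DC| = 47.90 ✓; |CZ| = 78.60 ✓.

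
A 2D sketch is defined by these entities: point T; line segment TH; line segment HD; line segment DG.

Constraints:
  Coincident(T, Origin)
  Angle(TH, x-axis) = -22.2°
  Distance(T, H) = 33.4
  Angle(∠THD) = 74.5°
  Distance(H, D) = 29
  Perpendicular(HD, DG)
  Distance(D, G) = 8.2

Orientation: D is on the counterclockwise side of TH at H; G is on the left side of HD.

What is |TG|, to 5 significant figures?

31.277

∠THD = 74.5°, so HD runs at -22.2° + (180° − 74.5°) = 83.300° from the x-axis; with |HD| = 29.0, D = H + 29.0·(cos 83.300°, sin 83.300°) = (34.308, 16.182). The perpendicularity gives DG at right angles to HD; with |DG| = 8.2 on the left of HD, G = D + 8.2·(-0.99317, 0.11667) = (26.164, 17.139). Then |TG| = |G − T| = 31.277.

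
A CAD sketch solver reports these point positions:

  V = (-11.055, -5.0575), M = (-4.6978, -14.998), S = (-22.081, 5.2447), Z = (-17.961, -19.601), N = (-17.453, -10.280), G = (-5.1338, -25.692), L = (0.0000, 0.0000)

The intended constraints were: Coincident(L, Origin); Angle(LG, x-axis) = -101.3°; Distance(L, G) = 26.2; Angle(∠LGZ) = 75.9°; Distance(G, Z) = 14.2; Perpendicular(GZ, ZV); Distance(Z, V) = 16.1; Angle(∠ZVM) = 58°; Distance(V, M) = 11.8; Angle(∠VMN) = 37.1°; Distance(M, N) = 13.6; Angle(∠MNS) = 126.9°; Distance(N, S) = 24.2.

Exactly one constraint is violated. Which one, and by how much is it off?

Distance(N, S) = 24.2 — off by 8.00.

L = (0.00, 0.00) ✓; LG at -101.3° ✓; |LG| = 26.20 ✓; ∠LGZ = 75.90° ✓; |GZ| = 14.20 ✓; ∠(GZ, ZV) = 90.00° ✓; |ZV| = 16.10 ✓; ∠ZVM = 58.00° ✓; |VM| = 11.80 ✓; ∠VMN = 37.10° ✓; |MN| = 13.60 ✓; ∠MNS = 126.9° ✓; |NS| = 16.20 ✗.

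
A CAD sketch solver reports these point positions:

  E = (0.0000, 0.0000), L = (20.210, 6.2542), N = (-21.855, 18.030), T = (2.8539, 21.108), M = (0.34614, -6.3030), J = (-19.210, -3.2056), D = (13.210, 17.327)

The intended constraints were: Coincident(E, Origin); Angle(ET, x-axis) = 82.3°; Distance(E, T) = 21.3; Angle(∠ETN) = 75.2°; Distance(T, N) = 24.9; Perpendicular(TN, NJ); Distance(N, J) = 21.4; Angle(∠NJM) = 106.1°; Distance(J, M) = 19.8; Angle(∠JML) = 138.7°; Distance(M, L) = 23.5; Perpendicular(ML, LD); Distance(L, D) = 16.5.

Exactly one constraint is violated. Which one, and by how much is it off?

Distance(L, D) = 16.5 — off by 3.40.

E = (0.00, 0.00) ✓; ET at 82.30° ✓; |ET| = 21.30 ✓; ∠ETN = 75.20° ✓; |TN| = 24.90 ✓; ∠(TN, NJ) = 90.00° ✓; |NJ| = 21.40 ✓; ∠NJM = 106.1° ✓; |JM| = 19.80 ✓; ∠JML = 138.7° ✓; |ML| = 23.50 ✓; ∠(ML, LD) = 90.00° ✓; |LD| = 13.10 ✗.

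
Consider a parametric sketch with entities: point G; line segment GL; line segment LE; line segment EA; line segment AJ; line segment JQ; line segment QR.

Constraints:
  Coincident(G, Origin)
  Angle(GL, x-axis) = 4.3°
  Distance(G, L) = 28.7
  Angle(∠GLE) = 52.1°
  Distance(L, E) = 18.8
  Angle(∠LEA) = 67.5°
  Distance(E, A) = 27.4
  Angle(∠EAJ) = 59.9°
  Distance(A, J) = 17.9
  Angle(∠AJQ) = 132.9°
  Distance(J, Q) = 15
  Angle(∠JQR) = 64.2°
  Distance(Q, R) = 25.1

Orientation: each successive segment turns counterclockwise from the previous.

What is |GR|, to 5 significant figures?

12.085

G is at the origin; GL runs at 4.3° with length 28.7, so L = (28.619, 2.1519). ∠GLE = 52.1° gives LE at 132.20° from the x-axis; with |LE| = 18.8, E = (15.991, 16.079). ∠LEA = 67.5° gives EA at -115.30° from the x-axis; with |EA| = 27.4, A = (4.2813, -8.6928). ∠EAJ = 59.9° gives AJ at 4.8000° from the x-axis; with |AJ| = 17.9, J = (22.118, -7.1950). ∠AJQ = 132.9° gives JQ at 51.900° from the x-axis; with |JQ| = 15.0, Q = (31.374, 4.6090). ∠JQR = 64.2° gives QR at 167.70° from the x-axis; with |QR| = 25.1, R = (6.8502, 9.9561). Then |GR| = |R − G| = 12.085.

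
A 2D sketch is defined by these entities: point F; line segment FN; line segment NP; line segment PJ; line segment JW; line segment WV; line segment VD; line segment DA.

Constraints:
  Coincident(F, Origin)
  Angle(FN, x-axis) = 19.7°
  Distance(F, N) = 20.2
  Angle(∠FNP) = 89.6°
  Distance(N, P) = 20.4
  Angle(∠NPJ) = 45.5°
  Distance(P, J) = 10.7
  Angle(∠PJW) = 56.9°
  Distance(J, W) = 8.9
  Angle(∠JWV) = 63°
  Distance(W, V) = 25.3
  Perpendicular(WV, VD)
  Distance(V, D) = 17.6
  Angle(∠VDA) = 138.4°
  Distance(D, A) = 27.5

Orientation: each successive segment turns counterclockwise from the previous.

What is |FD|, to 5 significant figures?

30.969

F is at the origin; FN runs at 19.7° with length 20.2, so N = (19.018, 6.8093). ∠FNP = 89.6° gives NP at 110.10° from the x-axis; with |NP| = 20.4, P = (12.007, 25.967). ∠NPJ = 45.5° gives PJ at -115.40° from the x-axis; with |PJ| = 10.7, J = (7.4174, 16.301). ∠PJW = 56.9° gives JW at 7.7000° from the x-axis; with |JW| = 8.9, W = (16.237, 17.494). ∠JWV = 63.0° gives WV at 124.70° from the x-axis; with |WV| = 25.3, V = (1.8344, 38.294). WV ⟂ VD, so VD runs at -145.30°; with |VD| = 17.6, D = (-12.635, 28.275). Then |FD| = |D − F| = 30.969.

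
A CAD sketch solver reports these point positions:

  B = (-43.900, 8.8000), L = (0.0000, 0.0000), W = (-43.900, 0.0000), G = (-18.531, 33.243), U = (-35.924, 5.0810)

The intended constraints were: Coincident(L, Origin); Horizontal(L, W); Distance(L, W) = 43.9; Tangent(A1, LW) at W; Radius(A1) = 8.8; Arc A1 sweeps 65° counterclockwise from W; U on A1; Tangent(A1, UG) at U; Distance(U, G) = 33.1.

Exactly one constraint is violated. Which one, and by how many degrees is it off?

Tangent(A1, UG) at U — off by 6.70°.

L = (0.00, 0.00) ✓; L.y = 0.00, W.y = 0.00 ✓; |LW| = 43.90 ✓; ∠(BW, WL) = 90.00° ✓; |BW| = 8.800 ✓; bearing(B→U) − bearing(B→W) = 65.00° ✓; |BU| = 8.800 ✓; ∠(BU, UG) = 96.70° ✗; |UG| = 33.10 ✓.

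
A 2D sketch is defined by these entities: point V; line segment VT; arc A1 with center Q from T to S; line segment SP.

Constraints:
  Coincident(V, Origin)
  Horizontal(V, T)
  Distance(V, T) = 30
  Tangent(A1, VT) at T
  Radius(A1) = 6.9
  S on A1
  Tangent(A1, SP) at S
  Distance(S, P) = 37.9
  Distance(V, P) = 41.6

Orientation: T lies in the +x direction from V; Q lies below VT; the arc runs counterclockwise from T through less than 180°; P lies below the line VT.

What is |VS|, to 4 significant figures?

23.95

V is at the origin; VT is horizontal with |VT| = 30.0 and T on the +x side, so T = (30.00, 0.000). A1 meets VT tangentially, so QT is at right angles to VT, so Q = T + (0, -6.9) = (30.00, -6.900). Since QS ⟂ SP (tangency), |QP| = √(6.9² + 37.9²) = 38.52 regardless of where S sits on A1. So P lies on both circle(V, 41.6) and circle(Q, 38.52); the below-VT intersection is P = (10.65, -40.21). S is the foot of the tangent from P: S = (23.51, -4.560).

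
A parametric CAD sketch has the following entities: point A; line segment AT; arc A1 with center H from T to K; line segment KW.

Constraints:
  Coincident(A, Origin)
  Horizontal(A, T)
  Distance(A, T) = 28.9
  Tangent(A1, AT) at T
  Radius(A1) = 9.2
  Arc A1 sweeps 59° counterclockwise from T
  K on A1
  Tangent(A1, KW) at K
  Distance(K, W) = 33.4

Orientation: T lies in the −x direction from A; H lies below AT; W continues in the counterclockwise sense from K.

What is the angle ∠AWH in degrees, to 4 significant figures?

12.09°

A is at the origin; A and T share the same y with |AT| = 28.9 and T on the −x side, so T = (-28.90, 0.000). Since A1 is tangent to AT there, HT ⟂ AT, so H = T + (0, -9.2) = (-28.90, -9.200). On A1, T sits at bearing 90° from H; a 59° counterclockwise sweep puts K at bearing 149°, so K = H + 9.2·(cos 149°, sin 149°) = (-36.79, -4.462). Since A1 is tangent to KW there, HK ⟂ KW, so KW runs along (−sin 149°, cos 149°); with |KW| = 33.4, W = (-53.99, -33.09). Then cos ∠AWH = WA·WH / (|WA||WH|), giving 12.09°.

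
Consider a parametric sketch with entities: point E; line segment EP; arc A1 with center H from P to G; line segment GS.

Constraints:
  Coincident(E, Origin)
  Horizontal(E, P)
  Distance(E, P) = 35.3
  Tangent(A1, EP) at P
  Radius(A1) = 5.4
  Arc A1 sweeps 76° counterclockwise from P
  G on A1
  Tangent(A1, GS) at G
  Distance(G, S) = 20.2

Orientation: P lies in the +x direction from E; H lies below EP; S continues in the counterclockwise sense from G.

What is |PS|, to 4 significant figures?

25.77

E is at the origin; EP is horizontal with |EP| = 35.3 and P on the +x side, so P = (35.30, 0.000). A1 meets EP tangentially, so HP is at right angles to EP, so H = P + (0, -5.4) = (35.30, -5.400). On A1, P sits at bearing 90° from H; a 76° counterclockwise sweep puts G at bearing 166°, so G = H + 5.4·(cos 166°, sin 166°) = (30.06, -4.094). A1 meets GS tangentially, so HG is at right angles to GS, so GS runs along (−sin 166°, cos 166°); with |GS| = 20.2, S = (25.17, -23.69). Then |PS| = |S − P| = 25.77.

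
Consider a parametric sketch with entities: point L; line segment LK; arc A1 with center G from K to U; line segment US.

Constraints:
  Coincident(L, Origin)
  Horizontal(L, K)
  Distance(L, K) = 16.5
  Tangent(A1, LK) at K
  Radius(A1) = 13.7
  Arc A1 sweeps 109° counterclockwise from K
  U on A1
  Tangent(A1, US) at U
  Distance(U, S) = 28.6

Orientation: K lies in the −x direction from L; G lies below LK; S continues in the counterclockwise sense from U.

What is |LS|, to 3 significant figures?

49.5

L is at the origin; LK is horizontal with |LK| = 16.5 and K on the −x side, so K = (-16.5, 0.00). The tangent condition forces GK to be normal to LK, so G = K + (0, -13.7) = (-16.5, -13.7). On A1, K sits at bearing 90° from G; a 109° counterclockwise sweep puts U at bearing 199°, so U = G + 13.7·(cos 199°, sin 199°) = (-29.5, -18.2). Since A1 is tangent to US there, GU ⟂ US, so US runs along (−sin 199°, cos 199°); with |US| = 28.6, S = (-20.1, -45.2). Then |LS| = |S − L| = 49.5.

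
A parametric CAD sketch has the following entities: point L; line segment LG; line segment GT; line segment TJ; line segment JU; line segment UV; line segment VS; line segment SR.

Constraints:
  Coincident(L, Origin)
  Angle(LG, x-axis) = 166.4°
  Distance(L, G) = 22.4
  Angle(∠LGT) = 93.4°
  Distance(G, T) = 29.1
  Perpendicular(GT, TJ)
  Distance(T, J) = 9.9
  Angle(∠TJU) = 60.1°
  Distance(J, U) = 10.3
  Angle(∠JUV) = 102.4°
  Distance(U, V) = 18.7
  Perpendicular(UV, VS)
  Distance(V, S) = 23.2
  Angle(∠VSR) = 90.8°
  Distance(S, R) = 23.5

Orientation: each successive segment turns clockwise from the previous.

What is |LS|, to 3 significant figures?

56.9

L is at the origin; LG runs at 166.4° with length 22.4, so G = (-21.8, 5.27). ∠LGT = 93.4° gives GT at 79.8° from the x-axis; with |GT| = 29.1, T = (-16.6, 33.9). The perpendicularity gives TJ at right angles to GT, so TJ runs at -10.2°; with |TJ| = 9.9, J = (-6.88, 32.2). ∠TJU = 60.1° gives JU at -130° from the x-axis; with |JU| = 10.3, U = (-13.5, 24.3). ∠JUV = 102.4° gives UV at 152° from the x-axis; with |UV| = 18.7, V = (-30.1, 33.0). UV ⟂ VS, so VS runs at 62.3°; with |VS| = 23.2, S = (-19.3, 53.5). Then |LS| = |S − L| = 56.9.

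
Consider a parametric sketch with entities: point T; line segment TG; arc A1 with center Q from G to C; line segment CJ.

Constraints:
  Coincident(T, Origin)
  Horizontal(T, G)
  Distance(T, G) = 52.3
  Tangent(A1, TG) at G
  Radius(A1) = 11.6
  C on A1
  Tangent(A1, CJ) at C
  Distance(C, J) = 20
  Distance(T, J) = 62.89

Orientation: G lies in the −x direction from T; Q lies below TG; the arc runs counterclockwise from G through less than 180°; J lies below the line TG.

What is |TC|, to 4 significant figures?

64.74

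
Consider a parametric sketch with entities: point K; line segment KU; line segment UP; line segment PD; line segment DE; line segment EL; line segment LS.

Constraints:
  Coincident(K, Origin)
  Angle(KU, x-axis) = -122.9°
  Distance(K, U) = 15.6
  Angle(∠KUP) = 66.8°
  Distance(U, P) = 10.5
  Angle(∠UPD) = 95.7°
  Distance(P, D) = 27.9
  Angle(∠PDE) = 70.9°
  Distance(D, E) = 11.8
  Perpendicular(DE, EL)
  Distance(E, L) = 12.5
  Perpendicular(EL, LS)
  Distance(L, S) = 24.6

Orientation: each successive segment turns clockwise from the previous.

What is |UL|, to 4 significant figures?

13.70

K is at the origin; KU runs at -122.9° with length 15.6, so U = (-8.474, -13.10). ∠KUP = 66.8° gives UP at 123.9° from the x-axis; with |UP| = 10.5, P = (-14.33, -4.383). ∠UPD = 95.7° gives PD at 39.60° from the x-axis; with |PD| = 27.9, D = (7.167, 13.40). ∠PDE = 70.9° gives DE at -69.50° from the x-axis; with |DE| = 11.8, E = (11.30, 2.348). DE ⟂ EL, so EL runs at -159.5°; with |EL| = 12.5, L = (-0.4085, -2.029). Then |UL| = |L − U| = 13.70.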